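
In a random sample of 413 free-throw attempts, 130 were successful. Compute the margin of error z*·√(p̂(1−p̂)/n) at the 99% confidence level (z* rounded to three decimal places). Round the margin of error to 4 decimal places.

With x = 130 successes in n = 413, p̂ = 0.31477.
SE = √(p̂(1−p̂)/n) = √(0.215690/413) = 0.022853.
z* = 2.576 at the 99% level.
ME = 2.576·0.022853 = 0.0589.

ME = 0.0589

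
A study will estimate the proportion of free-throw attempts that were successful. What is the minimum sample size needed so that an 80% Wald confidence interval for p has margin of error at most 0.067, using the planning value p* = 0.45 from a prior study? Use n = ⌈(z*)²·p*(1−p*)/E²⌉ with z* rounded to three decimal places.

z* = 1.282 at the 80% level.
p*(1−p*) = 0.2475.
(z*)²·p*(1−p*)/E² = 1.643524·0.2475/0.004489 = 90.615.
⌈90.615⌉ = 91.

n = 91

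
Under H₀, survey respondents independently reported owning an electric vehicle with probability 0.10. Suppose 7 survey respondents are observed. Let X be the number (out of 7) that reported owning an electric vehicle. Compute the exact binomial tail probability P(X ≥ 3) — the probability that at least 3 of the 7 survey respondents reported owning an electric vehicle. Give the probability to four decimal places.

P = 0.0257

X is binomial with n = 7 and p = 0.10.
P(X ≥ 3) = Σ_{j=3}^{7} C(7,j)·0.10^j·0.90^{7−j}.
= 0.022964 + 0.002552 + 0.000170 + 0.000006 + 0.000000 = 0.0257.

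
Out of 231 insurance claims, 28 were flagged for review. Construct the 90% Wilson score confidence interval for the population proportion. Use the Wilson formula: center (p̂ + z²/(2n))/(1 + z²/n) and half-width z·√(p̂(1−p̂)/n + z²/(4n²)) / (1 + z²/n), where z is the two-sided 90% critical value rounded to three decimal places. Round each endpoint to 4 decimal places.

p̂ = 28/231 = 0.12121; z = 1.645, so z² = 2.706025.
Denominator 1 + z²/n = 1 + 2.706025/231 = 1.011714.
Adjusted center: (0.12121 + z²/(2n))/1.011714 = 0.12560.
Radicand: p̂(1−p̂)/n + z²/(4n²) = 0.000461124 + 0.000012678 = 0.000473802.
Half-width = z·√(radicand)/denom = 1.645·0.021767/1.011714 = 0.03539.
CI: 0.12560 ± 0.03539 = (0.0902, 0.1610).

(0.0902, 0.1610)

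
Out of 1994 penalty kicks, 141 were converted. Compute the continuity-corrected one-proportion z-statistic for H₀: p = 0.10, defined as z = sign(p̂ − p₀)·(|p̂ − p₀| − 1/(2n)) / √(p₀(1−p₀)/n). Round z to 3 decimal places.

p̂ = 141/1994 = 0.07071. p̂ − p₀ = -0.029288.
Continuity correction 1/(2n) = 1/3988 = 0.000251.
Corrected numerator: |-0.029288| − 0.000251 = 0.029037.
Null standard error: √(0.10·0.90/1994) = √0.000045135 = 0.006718.
z = (−)0.029037/0.006718 = -4.322.

z = -4.322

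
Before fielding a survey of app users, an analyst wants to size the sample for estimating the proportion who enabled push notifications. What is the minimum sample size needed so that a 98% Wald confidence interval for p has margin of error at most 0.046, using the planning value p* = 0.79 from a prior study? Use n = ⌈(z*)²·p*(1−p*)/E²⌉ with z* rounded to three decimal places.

n = 425

z* = 2.326 at the 98% level.
p*(1−p*) = 0.1659.
Required n before rounding: 5.410276 × 0.1659 / 0.046² = 424.180.
⌈424.180⌉ = 425.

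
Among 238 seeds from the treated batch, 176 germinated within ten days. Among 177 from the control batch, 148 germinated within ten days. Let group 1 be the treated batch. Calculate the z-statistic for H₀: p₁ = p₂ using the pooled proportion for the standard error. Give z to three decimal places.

z = -2.354

Sample proportions: p̂₁ = 176/238 = 0.73950 and p̂₂ = 148/177 = 0.83616.
Pooling: p̂ = 324/415 = 0.78072.
SE = √[p̂(1−p̂)(1/n₁+1/n₂)] = √[0.78072·0.21928·(1/238+1/177)] ≈ 0.041067.
z = (p̂₁ − p̂₂)/SE = (0.73950 − 0.83616)/0.041067 = -0.09666/0.041067 = -2.354.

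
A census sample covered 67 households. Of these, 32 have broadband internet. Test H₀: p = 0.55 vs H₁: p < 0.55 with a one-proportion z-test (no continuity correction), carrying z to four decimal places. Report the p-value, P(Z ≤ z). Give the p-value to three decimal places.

p-value = 0.117

Sample proportion p̂ = 32/67 = 0.47761.
Under H₀, SE = √(p₀(1−p₀)/n) = √(0.55·0.45/67) = √0.003694030 = 0.060779.
Test statistic (full precision, shown to 4 dp): z = (32/67 − 0.55)/SE₀ ≈ -1.1910.
p-value = P(Z ≤ z) with z = -1.1910 → 0.117.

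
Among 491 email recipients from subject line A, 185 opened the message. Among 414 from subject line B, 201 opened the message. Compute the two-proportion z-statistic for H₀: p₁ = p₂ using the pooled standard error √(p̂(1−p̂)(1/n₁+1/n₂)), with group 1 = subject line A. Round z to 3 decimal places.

Sample proportions: p̂₁ = 185/491 = 0.37678 and p̂₂ = 201/414 = 0.48551.
Pooled p̂ = (185+201)/(491+414) = 386/905 = 0.42652.
SE = √[p̂(1−p̂)(1/n₁+1/n₂)] = √[0.42652·0.57348·(1/491+1/414)] ≈ 0.033000.
z = -0.10873/0.033000 = -3.295.

z = -3.295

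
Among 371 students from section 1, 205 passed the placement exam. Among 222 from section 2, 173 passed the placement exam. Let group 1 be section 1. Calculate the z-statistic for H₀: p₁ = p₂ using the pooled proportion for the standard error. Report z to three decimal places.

p̂₁ = 205/371 = 0.55256, p̂₂ = 173/222 = 0.77928.
Pooled p̂ = (205+173)/(371+222) = 378/593 = 0.63744.
SE = √[p̂(1−p̂)(1/n₁+1/n₂)] = √[0.63744·0.36256·(1/371+1/222)] ≈ 0.040792.
z = (p̂₁ − p̂₂)/SE = (0.55256 − 0.77928)/0.040792 = -0.22672/0.040792 = -5.558.

z = -5.558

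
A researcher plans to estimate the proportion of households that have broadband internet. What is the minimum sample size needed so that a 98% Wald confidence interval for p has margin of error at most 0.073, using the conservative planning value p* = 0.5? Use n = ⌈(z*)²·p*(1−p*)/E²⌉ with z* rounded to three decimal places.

n = 254

z* = 2.326 at the 98% level.
p*(1−p*) = 0.50·0.50 = 0.2500.
(z*)²·p*(1−p*)/E² = 5.410276·0.2500/0.005329 = 253.813.
⌈253.813⌉ = 254.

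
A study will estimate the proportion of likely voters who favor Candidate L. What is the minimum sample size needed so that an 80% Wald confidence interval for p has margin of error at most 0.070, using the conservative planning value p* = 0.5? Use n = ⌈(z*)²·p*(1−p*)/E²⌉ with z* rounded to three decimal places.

n = 84

The 80% critical value is z* = 1.282.
p*(1−p*) = 0.50·0.50 = 0.2500.
Required n before rounding: 1.643524 × 0.2500 / 0.070² = 83.853.
⌈83.853⌉ = 84.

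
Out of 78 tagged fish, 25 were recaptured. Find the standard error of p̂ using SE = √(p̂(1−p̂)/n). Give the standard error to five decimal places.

SE = 0.05284

With x = 25 successes in n = 78, p̂ = 0.32051.
p̂(1−p̂) = 0.217783.
SE = √(0.217783/78) = 0.05284.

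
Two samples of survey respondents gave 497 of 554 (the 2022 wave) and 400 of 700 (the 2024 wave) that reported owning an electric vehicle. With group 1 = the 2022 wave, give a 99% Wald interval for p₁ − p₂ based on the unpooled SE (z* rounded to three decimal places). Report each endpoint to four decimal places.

(0.2671, 0.3842)

p̂₁ = 0.89711, p̂₂ = 0.57143, so the observed difference is 0.32568.
SE = √(0.000166610 + 0.000349854) = √0.000516464 = 0.022726.
The 99% critical value is z* = 2.576. Margin of error = 0.05854.
So the interval runs from 0.2671 to 0.3842.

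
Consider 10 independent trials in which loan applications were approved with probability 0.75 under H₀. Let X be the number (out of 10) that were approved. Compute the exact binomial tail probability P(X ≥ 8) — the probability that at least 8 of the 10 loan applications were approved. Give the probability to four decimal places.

X ~ Binomial(n=10, p=0.75).
P(X ≥ 8) = C(10,8)·0.75^8·0.25^2 + C(10,9)·0.75^9·0.25^1 + C(10,10)·0.75^10·0.25^0.
= 0.281568 + 0.187712 + 0.056314 = 0.5256.

P = 0.5256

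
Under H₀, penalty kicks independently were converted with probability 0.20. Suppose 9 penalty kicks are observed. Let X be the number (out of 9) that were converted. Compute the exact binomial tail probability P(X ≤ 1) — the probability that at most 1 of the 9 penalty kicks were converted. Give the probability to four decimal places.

X ~ Binomial(n=9, p=0.20).
P(X ≤ 1) = C(9,0)·0.20^0·0.80^9 + C(9,1)·0.20^1·0.80^8.
= 0.134218 + 0.301990 = 0.4362.

P = 0.4362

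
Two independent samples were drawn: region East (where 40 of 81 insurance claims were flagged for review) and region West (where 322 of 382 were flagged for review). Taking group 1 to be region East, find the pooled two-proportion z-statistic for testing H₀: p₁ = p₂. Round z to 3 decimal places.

z = -6.910

Sample proportions: p̂₁ = 40/81 = 0.49383 and p̂₂ = 322/382 = 0.84293.
Pooling: p̂ = 362/463 = 0.78186.
SE = √[p̂(1−p̂)(1/n₁+1/n₂)] = √[0.78186·0.21814·(1/81+1/382)] ≈ 0.050518.
z = -0.34910/0.050518 = -6.910.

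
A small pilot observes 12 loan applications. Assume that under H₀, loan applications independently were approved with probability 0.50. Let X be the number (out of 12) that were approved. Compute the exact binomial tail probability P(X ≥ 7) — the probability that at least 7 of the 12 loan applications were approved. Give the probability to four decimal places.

X is binomial with n = 12 and p = 0.50.
P(X ≥ 7) = Σ_{j=7}^{12} C(12,j)·0.50^j·0.50^{12−j}.
= 0.193359 + 0.120850 + 0.053711 + 0.016113 + 0.002930 + 0.000244 = 0.3872.

P = 0.3872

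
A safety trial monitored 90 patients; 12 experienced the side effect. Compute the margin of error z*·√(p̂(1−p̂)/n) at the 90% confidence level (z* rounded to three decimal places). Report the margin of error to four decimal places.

ME = 0.0589

With x = 12 successes in n = 90, p̂ = 0.13333.
Standard error of p̂: √(0.115556/90) = √0.001283951 = 0.035832.
z* = 1.645 at the 90% level.
Margin of error = z*·SE = 1.645 × 0.035832 = 0.0589.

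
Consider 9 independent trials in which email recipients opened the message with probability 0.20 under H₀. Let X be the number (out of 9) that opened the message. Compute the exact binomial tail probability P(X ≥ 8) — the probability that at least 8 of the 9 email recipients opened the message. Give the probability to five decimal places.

P = 0.00002

X ~ Binomial(n=9, p=0.20).
P(X ≥ 8) = C(9,8)·0.20^8·0.80^1 + C(9,9)·0.20^9·0.80^0.
= 0.000018 + 0.000001 = 0.00002.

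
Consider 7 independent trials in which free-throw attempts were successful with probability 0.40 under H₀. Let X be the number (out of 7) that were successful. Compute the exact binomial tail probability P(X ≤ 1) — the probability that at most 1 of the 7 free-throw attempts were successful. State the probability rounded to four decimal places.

X is binomial with n = 7 and p = 0.40.
P(X ≤ 1) = C(7,0)·0.40^0·0.60^7 + C(7,1)·0.40^1·0.60^6.
= 0.027994 + 0.130637 = 0.1586.

P = 0.1586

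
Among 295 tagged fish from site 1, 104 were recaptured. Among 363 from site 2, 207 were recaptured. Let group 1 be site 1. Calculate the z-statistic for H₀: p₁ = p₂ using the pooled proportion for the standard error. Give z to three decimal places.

z = -5.563

Sample proportions: p̂₁ = 104/295 = 0.35254 and p̂₂ = 207/363 = 0.57025.
Pooled p̂ = (104+207)/(295+363) = 311/658 = 0.47264.
SE = √[p̂(1−p̂)(1/n₁+1/n₂)] = √[0.47264·0.52736·(1/295+1/363)] ≈ 0.039135.
z = -0.21771/0.039135 = -5.563.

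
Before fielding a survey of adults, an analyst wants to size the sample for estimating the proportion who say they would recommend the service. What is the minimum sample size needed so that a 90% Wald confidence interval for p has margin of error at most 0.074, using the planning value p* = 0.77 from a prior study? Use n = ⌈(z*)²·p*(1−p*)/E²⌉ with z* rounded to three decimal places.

For 90% confidence, z* = 1.645.
p*(1−p*) = 0.77·0.23 = 0.1771.
(z*)²·p*(1−p*)/E² = 2.706025·0.1771/0.005476 = 87.516.
Rounding up, n = 88.

n = 88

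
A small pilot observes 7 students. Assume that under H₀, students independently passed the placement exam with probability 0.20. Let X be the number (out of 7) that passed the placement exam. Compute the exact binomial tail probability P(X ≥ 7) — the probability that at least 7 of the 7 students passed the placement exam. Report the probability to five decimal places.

X is binomial with n = 7 and p = 0.20.
P(X ≥ 7) = C(7,7)·0.20^7·0.80^0.
= 0.000013 = 0.00001.

P = 0.00001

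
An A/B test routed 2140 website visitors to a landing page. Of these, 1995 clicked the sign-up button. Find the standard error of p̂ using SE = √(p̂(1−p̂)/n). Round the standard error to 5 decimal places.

SE = 0.00543

With x = 1995 successes in n = 2140, p̂ = 0.93224.
p̂(1−p̂) = 0.93224·0.06776 = 0.063169.
SE = √(0.063169/2140) = 0.00543.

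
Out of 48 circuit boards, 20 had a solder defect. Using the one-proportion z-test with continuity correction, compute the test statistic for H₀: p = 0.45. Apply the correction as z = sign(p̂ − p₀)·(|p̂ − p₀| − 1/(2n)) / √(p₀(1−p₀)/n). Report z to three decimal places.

The sample proportion is 20/48 = 0.41667. p̂ − p₀ = -0.033333.
Continuity correction 1/(2n) = 1/96 = 0.010417.
Corrected numerator: |-0.033333| − 0.010417 = 0.022916.
Null standard error: √(0.45·0.55/48) = √0.005156250 = 0.071807.
z = (−)0.022916/0.071807 = -0.319.

z = -0.319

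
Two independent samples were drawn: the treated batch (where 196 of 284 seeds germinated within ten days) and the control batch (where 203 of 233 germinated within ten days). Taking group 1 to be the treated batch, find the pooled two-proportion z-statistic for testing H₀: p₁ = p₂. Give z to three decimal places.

Sample proportions: p̂₁ = 196/284 = 0.69014 and p̂₂ = 203/233 = 0.87124.
Pooled p̂ = (196+203)/(284+233) = 399/517 = 0.77176.
SE = √[p̂(1−p̂)(1/n₁+1/n₂)] = √[0.77176·0.22824·(1/284+1/233)] ≈ 0.037098.
z = -0.18110/0.037098 = -4.882.

z = -4.882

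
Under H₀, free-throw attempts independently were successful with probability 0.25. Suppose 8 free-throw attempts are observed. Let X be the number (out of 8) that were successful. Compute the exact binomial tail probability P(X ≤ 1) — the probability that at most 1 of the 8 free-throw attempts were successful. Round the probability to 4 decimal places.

X is binomial with n = 8 and p = 0.25.
P(X ≤ 1) = C(8,0)·0.25^0·0.75^8 + C(8,1)·0.25^1·0.75^7.
= 0.100113 + 0.266968 = 0.3671.

P = 0.3671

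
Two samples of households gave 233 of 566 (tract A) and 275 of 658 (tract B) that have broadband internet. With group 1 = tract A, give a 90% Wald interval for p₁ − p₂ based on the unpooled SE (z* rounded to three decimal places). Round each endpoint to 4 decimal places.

(-0.0527, 0.0402)

p̂₁ = 233/566 = 0.41166, p̂₂ = 275/658 = 0.41793; p̂₁ − p̂₂ = -0.00627.
SE = √(0.000427908 + 0.000369704) = √0.000797612 = 0.028242.
z* = 1.645 at the 90% level. Margin = 1.645·0.028242 = 0.04646.
So the interval runs from -0.0527 to 0.0402.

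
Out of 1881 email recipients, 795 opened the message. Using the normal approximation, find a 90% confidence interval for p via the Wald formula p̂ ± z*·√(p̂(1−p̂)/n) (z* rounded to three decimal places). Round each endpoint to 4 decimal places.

p̂ = 795/1881 = 0.42265.
SE = √(p̂(1−p̂)/n) = √(0.244017/1881) = 0.011390.
The 90% critical value is z* = 1.645.
Margin = 1.645·0.011390 = 0.01874.
Interval: 0.42265 ± 0.01874 → (0.4039, 0.4414).

(0.4039, 0.4414)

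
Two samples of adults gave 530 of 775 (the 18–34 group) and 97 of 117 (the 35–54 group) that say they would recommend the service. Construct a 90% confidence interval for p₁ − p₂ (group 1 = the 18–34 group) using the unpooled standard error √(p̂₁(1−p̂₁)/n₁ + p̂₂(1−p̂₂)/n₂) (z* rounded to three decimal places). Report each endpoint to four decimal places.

(-0.2087, -0.0817)

p̂₁ = 530/775 = 0.68387, p̂₂ = 97/117 = 0.82906; p̂₁ − p̂₂ = -0.14519.
Unpooled SE = √(p̂₁(1−p̂₁)/n₁ + p̂₂(1−p̂₂)/n₂) = √(0.000278957 + 0.001211279) = 0.038604.
For 90% confidence, z* = 1.645. Margin of error = 0.06350.
CI: -0.14519 ± 0.06350 = (-0.2087, -0.0817).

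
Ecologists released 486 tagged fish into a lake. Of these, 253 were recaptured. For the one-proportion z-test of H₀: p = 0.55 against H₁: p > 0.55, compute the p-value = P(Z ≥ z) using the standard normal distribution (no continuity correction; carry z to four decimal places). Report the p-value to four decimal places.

Sample proportion p̂ = 253/486 = 0.52058.
Null standard error: √(0.55·0.45/486) = √0.000509259 = 0.022567.
Test statistic (full precision, shown to 4 dp): z = (253/486 − 0.55)/SE₀ ≈ -1.3039.
From the standard normal, P(Z ≥ z) = 0.9039.

p-value = 0.9039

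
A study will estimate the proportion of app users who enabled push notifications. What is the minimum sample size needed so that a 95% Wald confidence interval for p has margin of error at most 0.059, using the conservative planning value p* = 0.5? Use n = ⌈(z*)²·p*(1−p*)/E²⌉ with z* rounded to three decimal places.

For 95% confidence, z* = 1.960.
p*(1−p*) = 0.50·0.50 = 0.2500.
Required n before rounding: 3.841600 × 0.2500 / 0.059² = 275.898.
Rounding up, n = 276.

n = 276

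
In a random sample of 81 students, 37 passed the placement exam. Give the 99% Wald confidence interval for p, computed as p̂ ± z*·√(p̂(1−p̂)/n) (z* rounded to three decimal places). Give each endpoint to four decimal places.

(0.3142, 0.5994)

p̂ = 37/81 = 0.45679.
SE = √(p̂(1−p̂)/n) = √(0.248133/81) = 0.055348.
For 99% confidence, z* = 2.576.
Margin = 2.576·0.055348 = 0.14258.
So the interval runs from 0.3142 to 0.5994.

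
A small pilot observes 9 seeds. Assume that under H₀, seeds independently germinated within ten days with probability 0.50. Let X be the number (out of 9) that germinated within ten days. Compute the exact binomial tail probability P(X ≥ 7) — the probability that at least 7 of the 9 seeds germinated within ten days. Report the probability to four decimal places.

X is binomial with n = 9 and p = 0.50.
P(X ≥ 7) = C(9,7)·0.50^7·0.50^2 + C(9,8)·0.50^8·0.50^1 + C(9,9)·0.50^9·0.50^0.
= 0.070312 + 0.017578 + 0.001953 = 0.0898.

P = 0.0898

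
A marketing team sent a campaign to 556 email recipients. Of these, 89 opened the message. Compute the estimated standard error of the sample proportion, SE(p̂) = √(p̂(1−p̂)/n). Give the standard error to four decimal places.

p̂ = 89/556 = 0.16007.
p̂(1−p̂) = 0.16007·0.83993 = 0.134448.
SE = √(0.134448/556) = 0.0156.

SE = 0.0156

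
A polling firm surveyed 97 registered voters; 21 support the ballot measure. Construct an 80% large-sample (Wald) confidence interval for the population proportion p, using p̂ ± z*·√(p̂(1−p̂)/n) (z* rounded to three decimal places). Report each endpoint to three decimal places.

(0.163, 0.270)

The sample proportion is 21/97 = 0.21649.
Standard error of p̂: √(0.169625/97) = √0.001748710 = 0.041818.
For 80% confidence, z* = 1.282.
Margin = 1.282·0.041818 = 0.05361.
Interval: 0.21649 ± 0.05361 → (0.163, 0.270).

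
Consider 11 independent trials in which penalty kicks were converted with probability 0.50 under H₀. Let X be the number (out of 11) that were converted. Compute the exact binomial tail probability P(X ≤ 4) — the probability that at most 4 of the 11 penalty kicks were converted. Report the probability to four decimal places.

X is binomial with n = 11 and p = 0.50.
P(X ≤ 4) = Σ_{j=0}^{4} C(11,j)·0.50^j·0.50^{11−j}.
= 0.000488 + 0.005371 + 0.026855 + 0.080566 + 0.161133 = 0.2744.

P = 0.2744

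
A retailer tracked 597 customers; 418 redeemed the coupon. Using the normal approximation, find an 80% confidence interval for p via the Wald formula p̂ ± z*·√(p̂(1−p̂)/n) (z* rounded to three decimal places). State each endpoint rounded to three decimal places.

(0.676, 0.724)

The sample proportion is 418/597 = 0.70017.
SE(p̂) = √(0.70017·0.29983/597) = 0.018752.
The 80% critical value is z* = 1.282.
Margin = 1.282·0.018752 = 0.02404.
Interval: 0.70017 ± 0.02404 → (0.676, 0.724).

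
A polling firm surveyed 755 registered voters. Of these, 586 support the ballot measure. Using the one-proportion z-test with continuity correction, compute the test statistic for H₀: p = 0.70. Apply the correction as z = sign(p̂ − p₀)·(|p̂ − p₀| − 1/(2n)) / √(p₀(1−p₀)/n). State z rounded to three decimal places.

z = 4.527

Sample proportion p̂ = 586/755 = 0.77616. p̂ − p₀ = 0.076159.
1/(2n) = 0.000662.
Corrected numerator: |0.076159| − 0.000662 = 0.075497.
Null standard error: √(0.70·0.30/755) = √0.000278146 = 0.016678.
z = +0.075497/0.016678 = 4.527.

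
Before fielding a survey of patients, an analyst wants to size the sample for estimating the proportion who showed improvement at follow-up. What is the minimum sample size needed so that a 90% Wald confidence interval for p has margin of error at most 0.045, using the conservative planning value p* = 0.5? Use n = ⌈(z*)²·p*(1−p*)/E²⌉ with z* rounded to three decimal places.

n = 335

z* = 1.645 at the 90% level.
p*(1−p*) = 0.2500.
Required n before rounding: 2.706025 × 0.2500 / 0.045² = 334.077.
Rounding up, n = 335.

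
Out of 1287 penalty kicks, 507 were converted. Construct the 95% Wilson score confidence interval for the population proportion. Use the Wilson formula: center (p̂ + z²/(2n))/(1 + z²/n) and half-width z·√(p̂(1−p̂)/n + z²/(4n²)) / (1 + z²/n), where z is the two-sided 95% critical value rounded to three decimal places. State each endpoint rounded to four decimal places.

(0.3676, 0.4209)

p̂ = 507/1287 = 0.39394; z = 1.960, so z² = 3.841600.
Denominator 1 + z²/n = 1 + 3.841600/1287 = 1.002985.
Center = (0.39394 + 0.001492)/1.002985 = 0.39426.
Radicand: p̂(1−p̂)/n + z²/(4n²) = 0.000185510 + 0.000000580 = 0.000186090.
Half-width = 1.960·√0.000186090/1.002985 = 0.02666.
CI: 0.39426 ± 0.02666 = (0.3676, 0.4209).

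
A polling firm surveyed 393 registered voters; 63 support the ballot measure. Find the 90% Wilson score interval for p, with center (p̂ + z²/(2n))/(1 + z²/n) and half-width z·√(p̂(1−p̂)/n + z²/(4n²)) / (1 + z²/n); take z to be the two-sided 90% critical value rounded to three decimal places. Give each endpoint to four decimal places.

(0.1322, 0.1931)

Here p̂ = 63/393 = 0.16031 and z = 1.645 (z² = 2.706025).
Denominator 1 + z²/n = 1 + 2.706025/393 = 1.006886.
Adjusted center: (0.16031 + z²/(2n))/1.006886 = 0.16263.
Radicand: p̂(1−p̂)/n + z²/(4n²) = 0.000342513 + 0.000004380 = 0.000346893.
Half-width = 1.645·√0.000346893/1.006886 = 0.03043.
CI: 0.16263 ± 0.03043 = (0.1322, 0.1931).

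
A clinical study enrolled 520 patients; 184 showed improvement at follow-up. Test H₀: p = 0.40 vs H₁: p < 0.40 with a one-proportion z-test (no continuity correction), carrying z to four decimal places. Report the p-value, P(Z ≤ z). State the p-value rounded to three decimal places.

With x = 184 successes in n = 520, p̂ = 0.35385.
Under H₀, SE = √(p₀(1−p₀)/n) = √(0.40·0.60/520) = √0.000461538 = 0.021483.
Test statistic (full precision, shown to 4 dp): z = (184/520 − 0.40)/SE₀ ≈ -2.1483.
From the standard normal, P(Z ≤ z) = 0.016.

p-value = 0.016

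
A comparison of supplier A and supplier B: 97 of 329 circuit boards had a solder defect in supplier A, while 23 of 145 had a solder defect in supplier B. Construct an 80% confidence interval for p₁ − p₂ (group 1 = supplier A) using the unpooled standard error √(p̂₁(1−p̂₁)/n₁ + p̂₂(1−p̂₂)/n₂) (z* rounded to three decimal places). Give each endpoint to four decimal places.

(0.0857, 0.1867)

p̂₁ = 0.29483, p̂₂ = 0.15862, so the observed difference is 0.13621.
Unpooled SE = √(p̂₁(1−p̂₁)/n₁ + p̂₂(1−p̂₂)/n₂) = √(0.000631934 + 0.000920415) = 0.039400.
For 80% confidence, z* = 1.282. Margin of error = 0.05051.
CI: 0.13621 ± 0.05051 = (0.0857, 0.1867).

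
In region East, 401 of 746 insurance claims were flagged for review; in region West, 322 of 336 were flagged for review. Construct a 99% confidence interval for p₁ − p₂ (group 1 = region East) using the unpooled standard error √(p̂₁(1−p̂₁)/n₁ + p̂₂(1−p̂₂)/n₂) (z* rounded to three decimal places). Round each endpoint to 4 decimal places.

(-0.4756, -0.3660)

p̂₁ = 0.53753, p̂₂ = 0.95833, so the observed difference is -0.42080.
SE = √(0.000333232 + 0.000118841) = √0.000452073 = 0.021262.
For 99% confidence, z* = 2.576. Margin of error = 0.05477.
So the interval runs from -0.4756 to -0.3660.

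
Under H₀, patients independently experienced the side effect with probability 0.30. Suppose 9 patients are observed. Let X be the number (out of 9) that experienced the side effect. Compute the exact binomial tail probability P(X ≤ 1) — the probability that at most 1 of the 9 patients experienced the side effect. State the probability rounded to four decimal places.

X is binomial with n = 9 and p = 0.30.
P(X ≤ 1) = C(9,0)·0.30^0·0.70^9 + C(9,1)·0.30^1·0.70^8.
= 0.040354 + 0.155650 = 0.1960.

P = 0.1960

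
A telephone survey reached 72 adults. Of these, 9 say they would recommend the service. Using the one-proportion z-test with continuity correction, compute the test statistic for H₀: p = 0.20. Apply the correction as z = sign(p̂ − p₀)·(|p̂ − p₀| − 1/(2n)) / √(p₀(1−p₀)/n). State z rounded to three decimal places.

z = -1.444

p̂ = 9/72 = 0.12500. p̂ − p₀ = -0.075000.
1/(2n) = 0.006944.
Corrected numerator: |-0.075000| − 0.006944 = 0.068056.
Under H₀, SE = √(p₀(1−p₀)/n) = √(0.20·0.80/72) = √0.002222222 = 0.047140.
z = (−)0.068056/0.047140 = -1.444.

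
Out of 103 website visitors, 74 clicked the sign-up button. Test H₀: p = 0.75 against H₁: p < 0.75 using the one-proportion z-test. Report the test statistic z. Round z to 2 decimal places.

With x = 74 successes in n = 103, p̂ = 0.71845.
Under H₀, SE = √(p₀(1−p₀)/n) = √(0.75·0.25/103) = √0.001820388 = 0.042666.
Test statistic: z = -0.03155/0.042666 = -0.74.

z = -0.74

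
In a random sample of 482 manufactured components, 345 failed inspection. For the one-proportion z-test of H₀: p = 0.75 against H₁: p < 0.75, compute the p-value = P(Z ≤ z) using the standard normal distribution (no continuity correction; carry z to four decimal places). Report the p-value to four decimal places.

p-value = 0.0413

The sample proportion is 345/482 = 0.71577.
Under H₀, SE = √(p₀(1−p₀)/n) = √(0.75·0.25/482) = √0.000389004 = 0.019723.
Test statistic (full precision, shown to 4 dp): z = (345/482 − 0.75)/SE₀ ≈ -1.7356.
p-value = P(Z ≤ z) with z = -1.7356 → 0.0413.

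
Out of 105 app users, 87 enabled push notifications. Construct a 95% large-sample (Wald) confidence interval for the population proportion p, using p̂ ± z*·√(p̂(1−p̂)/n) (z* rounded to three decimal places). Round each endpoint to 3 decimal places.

(0.756, 0.901)

The sample proportion is 87/105 = 0.82857.
Standard error of p̂: √(0.142041/105) = √0.001352770 = 0.036780.
For 95% confidence, z* = 1.960.
Margin = 1.960·0.036780 = 0.07209.
So the interval runs from 0.756 to 0.901.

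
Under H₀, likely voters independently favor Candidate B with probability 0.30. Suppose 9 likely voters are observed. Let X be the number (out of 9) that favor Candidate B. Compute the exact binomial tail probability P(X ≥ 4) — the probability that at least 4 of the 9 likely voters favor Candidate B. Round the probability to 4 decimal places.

P = 0.2703

X ~ Binomial(n=9, p=0.30).
P(X ≥ 4) = Σ_{j=4}^{9} C(9,j)·0.30^j·0.70^{9−j}.
= 0.171532 + 0.073514 + 0.021004 + 0.003858 + 0.000413 + 0.000020 = 0.2703.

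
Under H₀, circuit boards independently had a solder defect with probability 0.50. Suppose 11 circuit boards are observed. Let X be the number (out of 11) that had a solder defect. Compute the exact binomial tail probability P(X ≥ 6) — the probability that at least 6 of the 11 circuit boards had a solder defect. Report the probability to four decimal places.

X is binomial with n = 11 and p = 0.50.
P(X ≥ 6) = Σ_{j=6}^{11} C(11,j)·0.50^j·0.50^{11−j}.
= 0.225586 + 0.161133 + 0.080566 + 0.026855 + 0.005371 + 0.000488 = 0.5000.

P = 0.5000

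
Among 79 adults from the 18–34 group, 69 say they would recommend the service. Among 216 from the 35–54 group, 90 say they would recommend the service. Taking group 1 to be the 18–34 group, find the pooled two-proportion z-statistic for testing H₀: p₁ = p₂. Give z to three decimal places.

z = 6.969

p̂₁ = 69/79 = 0.87342, p̂₂ = 90/216 = 0.41667.
Pooled p̂ = (69+90)/(79+216) = 159/295 = 0.53898.
Pooled SE = √[0.2484803·0.01728786] ≈ 0.065542.
z = 0.45675/0.065542 = 6.969.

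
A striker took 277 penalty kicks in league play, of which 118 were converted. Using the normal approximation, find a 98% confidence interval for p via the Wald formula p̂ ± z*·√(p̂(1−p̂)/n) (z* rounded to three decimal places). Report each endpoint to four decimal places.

Sample proportion p̂ = 118/277 = 0.42599.
SE(p̂) = √(0.42599·0.57401/277) = 0.029711.
The 98% critical value is z* = 2.326.
Margin of error: 2.326 × 0.029711 = 0.06911.
So the interval runs from 0.3569 to 0.4951.

(0.3569, 0.4951)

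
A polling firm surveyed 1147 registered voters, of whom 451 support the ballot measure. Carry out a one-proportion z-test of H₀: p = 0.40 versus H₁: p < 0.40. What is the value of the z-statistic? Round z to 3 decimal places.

z = -0.470

p̂ = 451/1147 = 0.39320.
Null standard error: √(0.40·0.60/1147) = √0.000209241 = 0.014465.
z = (p̂ − p₀)/SE = (0.39320 − 0.40)/0.014465 = -0.470.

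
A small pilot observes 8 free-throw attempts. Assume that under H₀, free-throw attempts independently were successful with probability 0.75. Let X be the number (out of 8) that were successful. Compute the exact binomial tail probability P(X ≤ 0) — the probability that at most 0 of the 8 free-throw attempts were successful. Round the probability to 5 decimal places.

P = 0.00002

X ~ Binomial(n=8, p=0.75).
P(X ≤ 0) = C(8,0)·0.75^0·0.25^8.
= 0.000015 = 0.00002.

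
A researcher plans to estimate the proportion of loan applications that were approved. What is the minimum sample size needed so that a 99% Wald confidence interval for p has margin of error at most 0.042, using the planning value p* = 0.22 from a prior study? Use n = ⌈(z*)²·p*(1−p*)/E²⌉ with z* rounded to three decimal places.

The 99% critical value is z* = 2.576.
p*(1−p*) = 0.1716.
(z*)²·p*(1−p*)/E² = 6.635776·0.1716/0.001764 = 645.521.
⌈645.521⌉ = 646.

n = 646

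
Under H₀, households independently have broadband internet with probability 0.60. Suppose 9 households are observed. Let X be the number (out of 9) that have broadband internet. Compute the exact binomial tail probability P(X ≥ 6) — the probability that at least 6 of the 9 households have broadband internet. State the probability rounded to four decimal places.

P = 0.4826

X ~ Binomial(n=9, p=0.60).
P(X ≥ 6) = C(9,6)·0.60^6·0.40^3 + C(9,7)·0.60^7·0.40^2 + C(9,8)·0.60^8·0.40^1 + C(9,9)·0.60^9·0.40^0.
= 0.250823 + 0.161243 + 0.060466 + 0.010078 = 0.4826.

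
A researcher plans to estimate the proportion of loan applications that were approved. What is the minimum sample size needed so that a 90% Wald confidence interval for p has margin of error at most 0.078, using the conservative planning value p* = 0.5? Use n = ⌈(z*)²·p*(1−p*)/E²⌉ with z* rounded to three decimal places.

The 90% critical value is z* = 1.645.
p*(1−p*) = 0.2500.
(z*)²·p*(1−p*)/E² = 2.706025·0.2500/0.006084 = 111.194.
⌈111.194⌉ = 112.

n = 112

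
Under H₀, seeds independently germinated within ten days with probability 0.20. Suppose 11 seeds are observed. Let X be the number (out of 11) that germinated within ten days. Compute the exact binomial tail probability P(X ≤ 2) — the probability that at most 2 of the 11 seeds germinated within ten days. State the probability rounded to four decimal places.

P = 0.6174

X is binomial with n = 11 and p = 0.20.
P(X ≤ 2) = C(11,0)·0.20^0·0.80^11 + C(11,1)·0.20^1·0.80^10 + C(11,2)·0.20^2·0.80^9.
= 0.085899 + 0.236223 + 0.295279 = 0.6174.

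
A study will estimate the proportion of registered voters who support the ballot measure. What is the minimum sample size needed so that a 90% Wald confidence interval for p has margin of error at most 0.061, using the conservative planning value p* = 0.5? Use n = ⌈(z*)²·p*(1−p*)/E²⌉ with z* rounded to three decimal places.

n = 182

For 90% confidence, z* = 1.645.
p*(1−p*) = 0.2500.
Required n before rounding: 2.706025 × 0.2500 / 0.061² = 181.808.
Rounding up, n = 182.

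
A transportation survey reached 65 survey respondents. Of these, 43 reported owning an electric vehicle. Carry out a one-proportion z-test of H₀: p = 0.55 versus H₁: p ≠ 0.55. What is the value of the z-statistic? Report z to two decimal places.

The sample proportion is 43/65 = 0.66154.
Null standard error: √(0.55·0.45/65) = √0.003807692 = 0.061707.
z = (p̂ − p₀)/SE = (0.66154 − 0.55)/0.061707 = 1.81.

z = 1.81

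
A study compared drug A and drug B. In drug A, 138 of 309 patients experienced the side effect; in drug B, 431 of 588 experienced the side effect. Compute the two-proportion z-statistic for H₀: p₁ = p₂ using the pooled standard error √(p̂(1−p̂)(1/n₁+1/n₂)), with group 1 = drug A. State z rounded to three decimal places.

z = -8.463

p̂₁ = 138/309 = 0.44660, p̂₂ = 431/588 = 0.73299.
Pooling: p̂ = 569/897 = 0.63434.
SE = √[p̂(1−p̂)(1/n₁+1/n₂)] = √[0.63434·0.36566·(1/309+1/588)] ≈ 0.033840.
z = -0.28639/0.033840 = -8.463.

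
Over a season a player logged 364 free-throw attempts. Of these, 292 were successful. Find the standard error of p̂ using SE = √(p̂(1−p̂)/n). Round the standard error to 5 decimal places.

With x = 292 successes in n = 364, p̂ = 0.80220.
p̂(1−p̂) = 0.80220·0.19780 = 0.158675.
Dividing by n and taking the root: √0.000435920 = 0.02088.

SE = 0.02088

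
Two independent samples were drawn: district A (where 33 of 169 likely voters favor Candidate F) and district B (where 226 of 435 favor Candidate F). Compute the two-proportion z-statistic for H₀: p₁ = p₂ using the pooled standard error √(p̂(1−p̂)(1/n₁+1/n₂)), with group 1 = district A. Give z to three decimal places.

p̂₁ = 33/169 = 0.19527, p̂₂ = 226/435 = 0.51954.
Pooled p̂ = (33+226)/(169+435) = 259/604 = 0.42881.
SE = √[p̂(1−p̂)(1/n₁+1/n₂)] = √[0.42881·0.57119·(1/169+1/435)] ≈ 0.044859.
z = (p̂₁ − p̂₂)/SE = (0.19527 − 0.51954)/0.044859 = -0.32427/0.044859 = -7.229.

z = -7.229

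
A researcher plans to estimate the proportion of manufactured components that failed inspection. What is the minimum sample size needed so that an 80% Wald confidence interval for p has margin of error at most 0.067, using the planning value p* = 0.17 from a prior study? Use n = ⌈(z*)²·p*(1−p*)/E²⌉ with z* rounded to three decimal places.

z* = 1.282 at the 80% level.
p*(1−p*) = 0.17·0.83 = 0.1411.
Required n before rounding: 1.643524 × 0.1411 / 0.067² = 51.660.
⌈51.660⌉ = 52.

n = 52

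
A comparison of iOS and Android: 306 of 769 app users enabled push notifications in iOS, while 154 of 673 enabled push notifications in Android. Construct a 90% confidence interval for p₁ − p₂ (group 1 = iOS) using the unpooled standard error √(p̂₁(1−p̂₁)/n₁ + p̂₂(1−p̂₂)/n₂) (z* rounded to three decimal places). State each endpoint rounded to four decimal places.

(0.1297, 0.2085)

p̂₁ = 306/769 = 0.39792, p̂₂ = 154/673 = 0.22883; p̂₁ − p̂₂ = 0.16909.
Unpooled SE = √(p̂₁(1−p̂₁)/n₁ + p̂₂(1−p̂₂)/n₂) = √(0.000311547 + 0.000262206) = 0.023953.
For 90% confidence, z* = 1.645. Margin of error = 0.03940.
CI: 0.16909 ± 0.03940 = (0.1297, 0.2085).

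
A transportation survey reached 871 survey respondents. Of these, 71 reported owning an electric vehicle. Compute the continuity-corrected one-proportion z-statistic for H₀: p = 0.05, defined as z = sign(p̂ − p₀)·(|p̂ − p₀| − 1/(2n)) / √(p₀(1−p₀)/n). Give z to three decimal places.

p̂ = 71/871 = 0.08152. p̂ − p₀ = 0.031515.
1/(2n) = 0.000574.
Corrected numerator: |0.031515| − 0.000574 = 0.030941.
Under H₀, SE = √(p₀(1−p₀)/n) = √(0.05·0.95/871) = √0.000054535 = 0.007385.
z = (+)0.030941/0.007385 = 4.190.

z = 4.190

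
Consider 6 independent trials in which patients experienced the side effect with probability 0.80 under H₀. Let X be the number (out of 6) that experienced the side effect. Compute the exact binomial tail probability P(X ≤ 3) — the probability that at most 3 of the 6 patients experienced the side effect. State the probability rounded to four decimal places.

X is binomial with n = 6 and p = 0.80.
P(X ≤ 3) = C(6,0)·0.80^0·0.20^6 + C(6,1)·0.80^1·0.20^5 + C(6,2)·0.80^2·0.20^4 + C(6,3)·0.80^3·0.20^3.
= 0.000064 + 0.001536 + 0.015360 + 0.081920 = 0.0989.

P = 0.0989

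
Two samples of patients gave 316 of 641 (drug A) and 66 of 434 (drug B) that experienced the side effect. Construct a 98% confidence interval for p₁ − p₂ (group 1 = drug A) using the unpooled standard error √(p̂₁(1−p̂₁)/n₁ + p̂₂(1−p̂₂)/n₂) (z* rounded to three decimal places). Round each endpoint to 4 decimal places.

(0.2799, 0.4019)

p̂₁ = 0.49298, p̂₂ = 0.15207, so the observed difference is 0.34091.
Unpooled SE = √(p̂₁(1−p̂₁)/n₁ + p̂₂(1−p̂₂)/n₂) = √(0.000389939 + 0.000297114) = 0.026212.
The 98% critical value is z* = 2.326. Margin of error = 0.06097.
CI: 0.34091 ± 0.06097 = (0.2799, 0.4019).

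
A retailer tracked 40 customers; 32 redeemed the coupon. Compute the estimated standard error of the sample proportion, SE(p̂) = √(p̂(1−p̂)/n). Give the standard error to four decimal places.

The sample proportion is 32/40 = 0.80000.
p̂(1−p̂) = 0.80000·0.20000 = 0.160000.
SE = √(0.160000/40) = 0.0632.

SE = 0.0632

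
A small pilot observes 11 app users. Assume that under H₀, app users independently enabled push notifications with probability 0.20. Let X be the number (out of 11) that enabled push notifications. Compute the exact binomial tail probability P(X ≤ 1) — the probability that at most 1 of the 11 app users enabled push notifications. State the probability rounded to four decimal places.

P = 0.3221

X is binomial with n = 11 and p = 0.20.
P(X ≤ 1) = C(11,0)·0.20^0·0.80^11 + C(11,1)·0.20^1·0.80^10.
= 0.085899 + 0.236223 = 0.3221.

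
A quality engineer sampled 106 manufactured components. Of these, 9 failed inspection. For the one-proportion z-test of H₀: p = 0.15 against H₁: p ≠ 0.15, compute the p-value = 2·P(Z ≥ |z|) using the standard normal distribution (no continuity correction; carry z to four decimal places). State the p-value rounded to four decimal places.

p-value = 0.0605

Sample proportion p̂ = 9/106 = 0.08491.
Null standard error: √(0.15·0.85/106) = √0.001202830 = 0.034682.
z = (p̂ − p₀)/SE = (9/106 − 0.15)/0.034682 ≈ -1.8769.
From the standard normal, 2·P(Z ≥ |z|) = 0.0605.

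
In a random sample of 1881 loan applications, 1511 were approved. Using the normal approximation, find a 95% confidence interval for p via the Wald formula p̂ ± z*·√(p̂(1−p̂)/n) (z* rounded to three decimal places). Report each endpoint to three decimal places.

(0.785, 0.821)

Sample proportion p̂ = 1511/1881 = 0.80330.
SE = √(p̂(1−p̂)/n) = √(0.158011/1881) = 0.009165.
z* = 1.960 at the 95% level.
Margin of error: 1.960 × 0.009165 = 0.01796.
So the interval runs from 0.785 to 0.821.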